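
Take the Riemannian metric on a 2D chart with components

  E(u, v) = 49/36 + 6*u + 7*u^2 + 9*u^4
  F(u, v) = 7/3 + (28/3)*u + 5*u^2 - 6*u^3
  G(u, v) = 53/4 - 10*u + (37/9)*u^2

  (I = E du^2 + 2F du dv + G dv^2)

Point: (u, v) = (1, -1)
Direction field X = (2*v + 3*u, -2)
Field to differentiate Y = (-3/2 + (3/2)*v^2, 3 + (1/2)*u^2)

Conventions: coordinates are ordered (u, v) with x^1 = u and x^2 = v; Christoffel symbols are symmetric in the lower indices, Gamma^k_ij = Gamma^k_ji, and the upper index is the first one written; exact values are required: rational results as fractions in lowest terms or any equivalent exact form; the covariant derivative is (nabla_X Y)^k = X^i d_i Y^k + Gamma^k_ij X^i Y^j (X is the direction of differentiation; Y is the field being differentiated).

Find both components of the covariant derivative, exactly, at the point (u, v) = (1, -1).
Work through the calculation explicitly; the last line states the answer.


E = 841/36, F = 32/3, G = 265/36 at the point
E_u = 56, E_v = 0, F_u = 4/3, F_v = 0, G_u = -16/9, G_v = 0
EG - F^2 = 75409/1296;  g^inv = (1296/75409) * [[265/36, -32/3], [-32/3, 841/36]]
first-kind symbols [ij,l] = (1/2)(d_i g_jl + d_j g_il - d_l g_ij): [uu,u] = E_u/2 = 28, [uu,v] = F_u - E_v/2 = 4/3, [uv,u] = E_v/2 = 0, [uv,v] = G_u/2 = -8/9, [vv,u] = F_v - G_u/2 = 8/9, [vv,v] = G_v/2 = 0
Gamma^u_ij = (G*[ij,u] - F*[ij,v])/(EG - F^2), Gamma^v_ij = (E*[ij,v] - F*[ij,u])/(EG - F^2)
Gamma_uuu = 248688/75409, Gamma_uuv = 12288/75409, Gamma_uvv = 8480/75409, Gamma_vuu = -346704/75409, Gamma_vuv = -26912/75409, Gamma_vvv = -12288/75409
X = (1, -2), Y = (0, 7/2) at the point

Answer: (nabla_X Y)^u = 5974/1033, (nabla_X Y)^v = 921/1033


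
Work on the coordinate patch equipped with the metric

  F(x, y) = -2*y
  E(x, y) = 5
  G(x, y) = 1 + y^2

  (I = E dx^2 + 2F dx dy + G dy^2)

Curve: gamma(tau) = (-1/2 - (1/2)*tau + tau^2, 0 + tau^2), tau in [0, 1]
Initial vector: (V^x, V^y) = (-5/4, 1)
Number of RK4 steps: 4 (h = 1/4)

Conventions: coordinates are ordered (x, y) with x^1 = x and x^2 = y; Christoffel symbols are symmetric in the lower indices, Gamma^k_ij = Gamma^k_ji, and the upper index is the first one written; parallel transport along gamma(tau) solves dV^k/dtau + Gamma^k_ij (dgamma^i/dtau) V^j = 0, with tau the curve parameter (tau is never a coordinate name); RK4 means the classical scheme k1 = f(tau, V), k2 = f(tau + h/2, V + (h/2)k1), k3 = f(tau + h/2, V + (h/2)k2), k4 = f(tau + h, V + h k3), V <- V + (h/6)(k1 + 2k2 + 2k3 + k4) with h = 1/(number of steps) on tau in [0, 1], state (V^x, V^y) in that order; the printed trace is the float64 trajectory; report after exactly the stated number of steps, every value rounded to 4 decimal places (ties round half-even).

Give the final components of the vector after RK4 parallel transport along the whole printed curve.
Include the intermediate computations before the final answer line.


gamma'(tau) = (-1/2 + 2*tau, 2*tau); f(tau, V)^k = -Gamma^k_ij(gamma(tau)) gamma'^i(tau) V^j; h = 1/4; intermediate values shown to 6 dp
curve data and Christoffel symbols at the stage parameters:
  tau = 0.000000: gamma = (-0.500000, 0.000000), gamma' = (-0.500000, 0.000000); Gamma_xxx = 0.000000, Gamma_xxy = 0.000000, Gamma_xyy = -0.400000, Gamma_yxx = 0.000000, Gamma_yxy = 0.000000, Gamma_yyy = 0.000000
  tau = 0.125000: gamma = (-0.546875, 0.015625), gamma' = (-0.250000, 0.250000); Gamma_xxx = 0.000000, Gamma_xxy = 0.000000, Gamma_xyy = -0.399980, Gamma_yxx = 0.000000, Gamma_yxy = 0.000000, Gamma_yyy = 0.003125
  tau = 0.250000: gamma = (-0.562500, 0.062500), gamma' = (0.000000, 0.500000); Gamma_xxx = 0.000000, Gamma_xxy = 0.000000, Gamma_xyy = -0.399688, Gamma_yxx = 0.000000, Gamma_yxy = 0.000000, Gamma_yyy = 0.012490
  tau = 0.375000: gamma = (-0.546875, 0.140625), gamma' = (0.250000, 0.750000); Gamma_xxx = 0.000000, Gamma_xxy = 0.000000, Gamma_xyy = -0.398424, Gamma_yxx = 0.000000, Gamma_yxy = 0.000000, Gamma_yyy = 0.028014
  tau = 0.500000: gamma = (-0.500000, 0.250000), gamma' = (0.500000, 1.000000); Gamma_xxx = 0.000000, Gamma_xxy = 0.000000, Gamma_xyy = -0.395062, Gamma_yxx = 0.000000, Gamma_yxy = 0.000000, Gamma_yyy = 0.049383
  tau = 0.625000: gamma = (-0.421875, 0.390625), gamma' = (0.750000, 1.250000); Gamma_xxx = 0.000000, Gamma_xxy = 0.000000, Gamma_xyy = -0.388154, Gamma_yxx = 0.000000, Gamma_yxy = 0.000000, Gamma_yyy = 0.075811
  tau = 0.750000: gamma = (-0.312500, 0.562500), gamma' = (1.000000, 1.500000); Gamma_xxx = 0.000000, Gamma_xxy = 0.000000, Gamma_xyy = -0.376194, Gamma_yxx = 0.000000, Gamma_yxy = 0.000000, Gamma_yyy = 0.105805
  tau = 0.875000: gamma = (-0.171875, 0.765625), gamma' = (1.250000, 1.750000); Gamma_xxx = 0.000000, Gamma_xxy = 0.000000, Gamma_xyy = -0.358026, Gamma_yxx = 0.000000, Gamma_yxy = 0.000000, Gamma_yyy = 0.137057
  tau = 1.000000: gamma = (0.000000, 1.000000), gamma' = (1.500000, 2.000000); Gamma_xxx = 0.000000, Gamma_xxy = 0.000000, Gamma_xyy = -0.333333, Gamma_yxx = 0.000000, Gamma_yxy = 0.000000, Gamma_yyy = 0.166667
step 0: V^x = -1.2500, V^y = 1.0000
step 1: k1 = (0.000000, 0.000000), k2 = (0.099995, -0.000781), k3 = (0.099985, -0.000781), k4 = (0.199805, -0.006244); V <- V + (h/6)(k1 + 2k2 + 2k3 + k4): V^x = -1.2250, V^y = 0.9996
step 2: k1 = (0.199766, -0.006243), k2 = (0.298468, -0.020986), k3 = (0.297918, -0.020947), k4 = (0.392839, -0.049105); V <- V + (h/6)(k1 + 2k2 + 2k3 + k4): V^x = -1.1506, V^y = 0.9938
step 3: k1 = (0.392616, -0.049077), k2 = (0.479213, -0.093596), k3 = (0.476513, -0.093069), k4 = (0.547668, -0.154032); V <- V + (h/6)(k1 + 2k2 + 2k3 + k4): V^x = -1.0318, V^y = 0.9698
step 4: k1 = (0.547244, -0.153912), k2 = (0.595564, -0.227990), k3 = (0.589763, -0.225769), k4 = (0.608899, -0.304450); V <- V + (h/6)(k1 + 2k2 + 2k3 + k4): V^x = -0.8848, V^y = 0.9129

Answer: V^x = -0.8848, V^y = 0.9129


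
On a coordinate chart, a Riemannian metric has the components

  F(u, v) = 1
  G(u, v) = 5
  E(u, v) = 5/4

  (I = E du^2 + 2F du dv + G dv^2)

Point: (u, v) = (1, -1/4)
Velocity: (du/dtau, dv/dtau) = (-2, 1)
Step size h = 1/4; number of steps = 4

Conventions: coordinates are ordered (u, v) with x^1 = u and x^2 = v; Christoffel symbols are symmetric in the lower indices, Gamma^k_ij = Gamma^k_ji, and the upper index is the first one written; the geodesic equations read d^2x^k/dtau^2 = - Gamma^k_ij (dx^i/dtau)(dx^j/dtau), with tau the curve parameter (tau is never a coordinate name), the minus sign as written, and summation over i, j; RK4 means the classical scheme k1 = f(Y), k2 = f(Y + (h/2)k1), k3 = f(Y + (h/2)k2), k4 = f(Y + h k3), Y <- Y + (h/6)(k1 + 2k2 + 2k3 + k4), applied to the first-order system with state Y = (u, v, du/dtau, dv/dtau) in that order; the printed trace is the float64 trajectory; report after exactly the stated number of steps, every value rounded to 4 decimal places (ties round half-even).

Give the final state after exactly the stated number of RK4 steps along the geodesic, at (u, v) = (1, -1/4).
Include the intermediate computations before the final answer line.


f(Y) = (du/dtau, dv/dtau, -Gamma^u_ij Y'^i Y'^j, -Gamma^v_ij Y'^i Y'^j) with the Gammas evaluated at the stage position; h = 0.250000; intermediate values shown to 6 dp
step 0: u = 1.0000, v = -0.2500, du/dtau = -2.0000, dv/dtau = 1.0000
step 1:
  k1: at (u, v) = (1.000000, -0.250000), (du/dtau, dv/dtau) = (-2.000000, 1.000000); Gamma_uuu = 0.000000, Gamma_uuv = 0.000000, Gamma_uvv = 0.000000, Gamma_vuu = 0.000000, Gamma_vuv = 0.000000, Gamma_vvv = 0.000000; k1 = (-2.000000, 1.000000, 0.000000, 0.000000)
  k2: at (u, v) = (0.750000, -0.125000), (du/dtau, dv/dtau) = (-2.000000, 1.000000); Gamma_uuu = 0.000000, Gamma_uuv = 0.000000, Gamma_uvv = 0.000000, Gamma_vuu = 0.000000, Gamma_vuv = 0.000000, Gamma_vvv = 0.000000; k2 = (-2.000000, 1.000000, 0.000000, 0.000000)
  k3: at (u, v) = (0.750000, -0.125000), (du/dtau, dv/dtau) = (-2.000000, 1.000000); Gamma_uuu = 0.000000, Gamma_uuv = 0.000000, Gamma_uvv = 0.000000, Gamma_vuu = 0.000000, Gamma_vuv = 0.000000, Gamma_vvv = 0.000000; k3 = (-2.000000, 1.000000, 0.000000, 0.000000)
  k4: at (u, v) = (0.500000, 0.000000), (du/dtau, dv/dtau) = (-2.000000, 1.000000); Gamma_uuu = 0.000000, Gamma_uuv = 0.000000, Gamma_uvv = 0.000000, Gamma_vuu = 0.000000, Gamma_vuv = 0.000000, Gamma_vvv = 0.000000; k4 = (-2.000000, 1.000000, 0.000000, 0.000000)
  Y <- Y + (h/6)(k1 + 2k2 + 2k3 + k4): u = 0.5000, v = 0.0000, du/dtau = -2.0000, dv/dtau = 1.0000
step 2:
  k1: at (u, v) = (0.500000, 0.000000), (du/dtau, dv/dtau) = (-2.000000, 1.000000); Gamma_uuu = 0.000000, Gamma_uuv = 0.000000, Gamma_uvv = 0.000000, Gamma_vuu = 0.000000, Gamma_vuv = 0.000000, Gamma_vvv = 0.000000; k1 = (-2.000000, 1.000000, 0.000000, 0.000000)
  k2: at (u, v) = (0.250000, 0.125000), (du/dtau, dv/dtau) = (-2.000000, 1.000000); Gamma_uuu = 0.000000, Gamma_uuv = 0.000000, Gamma_uvv = 0.000000, Gamma_vuu = 0.000000, Gamma_vuv = 0.000000, Gamma_vvv = 0.000000; k2 = (-2.000000, 1.000000, 0.000000, 0.000000)
  k3: at (u, v) = (0.250000, 0.125000), (du/dtau, dv/dtau) = (-2.000000, 1.000000); Gamma_uuu = 0.000000, Gamma_uuv = 0.000000, Gamma_uvv = 0.000000, Gamma_vuu = 0.000000, Gamma_vuv = 0.000000, Gamma_vvv = 0.000000; k3 = (-2.000000, 1.000000, 0.000000, 0.000000)
  k4: at (u, v) = (0.000000, 0.250000), (du/dtau, dv/dtau) = (-2.000000, 1.000000); Gamma_uuu = 0.000000, Gamma_uuv = 0.000000, Gamma_uvv = 0.000000, Gamma_vuu = 0.000000, Gamma_vuv = 0.000000, Gamma_vvv = 0.000000; k4 = (-2.000000, 1.000000, 0.000000, 0.000000)
  Y <- Y + (h/6)(k1 + 2k2 + 2k3 + k4): u = 0.0000, v = 0.2500, du/dtau = -2.0000, dv/dtau = 1.0000
step 3:
  k1: at (u, v) = (0.000000, 0.250000), (du/dtau, dv/dtau) = (-2.000000, 1.000000); Gamma_uuu = 0.000000, Gamma_uuv = 0.000000, Gamma_uvv = 0.000000, Gamma_vuu = 0.000000, Gamma_vuv = 0.000000, Gamma_vvv = 0.000000; k1 = (-2.000000, 1.000000, 0.000000, 0.000000)
  k2: at (u, v) = (-0.250000, 0.375000), (du/dtau, dv/dtau) = (-2.000000, 1.000000); Gamma_uuu = 0.000000, Gamma_uuv = 0.000000, Gamma_uvv = 0.000000, Gamma_vuu = 0.000000, Gamma_vuv = 0.000000, Gamma_vvv = 0.000000; k2 = (-2.000000, 1.000000, 0.000000, 0.000000)
  k3: at (u, v) = (-0.250000, 0.375000), (du/dtau, dv/dtau) = (-2.000000, 1.000000); Gamma_uuu = 0.000000, Gamma_uuv = 0.000000, Gamma_uvv = 0.000000, Gamma_vuu = 0.000000, Gamma_vuv = 0.000000, Gamma_vvv = 0.000000; k3 = (-2.000000, 1.000000, 0.000000, 0.000000)
  k4: at (u, v) = (-0.500000, 0.500000), (du/dtau, dv/dtau) = (-2.000000, 1.000000); Gamma_uuu = 0.000000, Gamma_uuv = 0.000000, Gamma_uvv = 0.000000, Gamma_vuu = 0.000000, Gamma_vuv = 0.000000, Gamma_vvv = 0.000000; k4 = (-2.000000, 1.000000, 0.000000, 0.000000)
  Y <- Y + (h/6)(k1 + 2k2 + 2k3 + k4): u = -0.5000, v = 0.5000, du/dtau = -2.0000, dv/dtau = 1.0000
step 4:
  k1: at (u, v) = (-0.500000, 0.500000), (du/dtau, dv/dtau) = (-2.000000, 1.000000); Gamma_uuu = 0.000000, Gamma_uuv = 0.000000, Gamma_uvv = 0.000000, Gamma_vuu = 0.000000, Gamma_vuv = 0.000000, Gamma_vvv = 0.000000; k1 = (-2.000000, 1.000000, 0.000000, 0.000000)
  k2: at (u, v) = (-0.750000, 0.625000), (du/dtau, dv/dtau) = (-2.000000, 1.000000); Gamma_uuu = 0.000000, Gamma_uuv = 0.000000, Gamma_uvv = 0.000000, Gamma_vuu = 0.000000, Gamma_vuv = 0.000000, Gamma_vvv = 0.000000; k2 = (-2.000000, 1.000000, 0.000000, 0.000000)
  k3: at (u, v) = (-0.750000, 0.625000), (du/dtau, dv/dtau) = (-2.000000, 1.000000); Gamma_uuu = 0.000000, Gamma_uuv = 0.000000, Gamma_uvv = 0.000000, Gamma_vuu = 0.000000, Gamma_vuv = 0.000000, Gamma_vvv = 0.000000; k3 = (-2.000000, 1.000000, 0.000000, 0.000000)
  k4: at (u, v) = (-1.000000, 0.750000), (du/dtau, dv/dtau) = (-2.000000, 1.000000); Gamma_uuu = 0.000000, Gamma_uuv = 0.000000, Gamma_uvv = 0.000000, Gamma_vuu = 0.000000, Gamma_vuv = 0.000000, Gamma_vvv = 0.000000; k4 = (-2.000000, 1.000000, 0.000000, 0.000000)
  Y <- Y + (h/6)(k1 + 2k2 + 2k3 + k4): u = -1.0000, v = 0.7500, du/dtau = -2.0000, dv/dtau = 1.0000

Answer: u = -1.0000, v = 0.7500, du/dtau = -2.0000, dv/dtau = 1.0000


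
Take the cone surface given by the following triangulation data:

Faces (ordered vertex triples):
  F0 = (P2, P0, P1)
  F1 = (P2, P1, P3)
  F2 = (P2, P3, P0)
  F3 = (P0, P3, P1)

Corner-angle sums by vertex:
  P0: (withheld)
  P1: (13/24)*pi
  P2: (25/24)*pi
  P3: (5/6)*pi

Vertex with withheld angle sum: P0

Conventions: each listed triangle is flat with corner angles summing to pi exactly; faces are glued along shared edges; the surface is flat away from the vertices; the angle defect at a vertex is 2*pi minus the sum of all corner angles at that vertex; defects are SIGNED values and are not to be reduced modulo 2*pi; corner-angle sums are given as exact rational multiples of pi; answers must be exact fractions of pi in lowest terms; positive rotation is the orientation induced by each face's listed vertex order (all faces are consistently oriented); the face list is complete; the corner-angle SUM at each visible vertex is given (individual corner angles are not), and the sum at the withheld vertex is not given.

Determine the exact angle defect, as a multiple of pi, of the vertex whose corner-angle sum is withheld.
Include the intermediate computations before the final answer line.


V = 4, E = 6, F = 4; chi = V - E + F = 2
Gauss-Bonnet: total defect = 2*pi*chi = 4*pi; visible defects sum to (43/12)*pi

Answer: defect(P0) = (5/12)*pi


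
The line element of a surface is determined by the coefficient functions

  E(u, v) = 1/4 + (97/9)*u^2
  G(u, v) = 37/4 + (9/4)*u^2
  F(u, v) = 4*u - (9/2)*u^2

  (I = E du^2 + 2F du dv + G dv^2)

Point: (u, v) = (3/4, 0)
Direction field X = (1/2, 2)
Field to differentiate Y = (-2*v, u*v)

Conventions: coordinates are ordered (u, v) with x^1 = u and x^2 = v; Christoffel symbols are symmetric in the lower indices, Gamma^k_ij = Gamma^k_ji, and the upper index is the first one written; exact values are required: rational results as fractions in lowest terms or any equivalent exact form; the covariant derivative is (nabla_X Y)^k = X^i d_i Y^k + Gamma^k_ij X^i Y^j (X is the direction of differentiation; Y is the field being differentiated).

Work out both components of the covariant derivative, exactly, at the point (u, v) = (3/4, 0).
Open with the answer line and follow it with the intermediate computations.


Answer: (nabla_X Y)^u = -4, (nabla_X Y)^v = 3/2

E = 101/16, F = 15/32, G = 673/64 at the point
E_u = 97/6, E_v = 0, F_u = -11/4, F_v = 0, G_u = 27/8, G_v = 0
EG - F^2 = 16937/256;  g^inv = (256/16937) * [[673/64, -15/32], [-15/32, 101/16]]
first-kind symbols [ij,l] = (1/2)(d_i g_jl + d_j g_il - d_l g_ij): [uu,u] = E_u/2 = 97/12, [uu,v] = F_u - E_v/2 = -11/4, [uv,u] = E_v/2 = 0, [uv,v] = G_u/2 = 27/16, [vv,u] = F_v - G_u/2 = -27/16, [vv,v] = G_v/2 = 0
Gamma^u_ij = (G*[ij,u] - F*[ij,v])/(EG - F^2), Gamma^v_ij = (E*[ij,v] - F*[ij,u])/(EG - F^2)
Gamma_uuu = 66271/50811, Gamma_uuv = -405/33874, Gamma_uvv = -18171/67748, Gamma_vuu = -5414/16937, Gamma_vuv = 2727/16937, Gamma_vvv = 405/33874
X = (1/2, 2), Y = (0, 0) at the point


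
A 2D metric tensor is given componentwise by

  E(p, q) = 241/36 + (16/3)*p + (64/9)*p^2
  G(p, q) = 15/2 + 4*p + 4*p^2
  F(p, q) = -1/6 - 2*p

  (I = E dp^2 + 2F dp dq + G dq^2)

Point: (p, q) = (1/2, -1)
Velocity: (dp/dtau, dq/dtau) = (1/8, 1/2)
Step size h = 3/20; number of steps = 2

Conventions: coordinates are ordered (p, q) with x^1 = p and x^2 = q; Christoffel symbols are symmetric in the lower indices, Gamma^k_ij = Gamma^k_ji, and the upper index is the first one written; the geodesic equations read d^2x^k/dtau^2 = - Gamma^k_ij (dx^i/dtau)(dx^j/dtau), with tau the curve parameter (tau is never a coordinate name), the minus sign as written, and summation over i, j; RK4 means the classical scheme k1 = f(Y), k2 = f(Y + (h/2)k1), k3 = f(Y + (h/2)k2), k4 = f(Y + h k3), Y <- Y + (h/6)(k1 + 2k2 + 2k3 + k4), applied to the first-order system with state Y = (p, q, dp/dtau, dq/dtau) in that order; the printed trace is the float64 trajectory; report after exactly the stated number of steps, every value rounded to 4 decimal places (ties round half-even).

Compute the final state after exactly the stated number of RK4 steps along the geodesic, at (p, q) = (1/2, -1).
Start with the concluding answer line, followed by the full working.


Answer: p = 0.5408, q = -0.8517, dp/dtau = 0.1469, dq/dtau = 0.4881

f(Y) = (dp/dtau, dq/dtau, -Gamma^p_ij Y'^i Y'^j, -Gamma^q_ij Y'^i Y'^j) with the Gammas evaluated at the stage position; h = 0.150000; intermediate values shown to 6 dp
step 0: p = 0.5000, q = -1.0000, dp/dtau = 0.1250, dq/dtau = 0.5000
step 1:
  k1: at (p, q) = (0.500000, -1.000000), (dp/dtau, dq/dtau) = (0.125000, 0.500000); Gamma_ppp = 0.544996, Gamma_ppq = 0.040370, Gamma_pqq = -0.363331, Gamma_qpp = -0.129921, Gamma_qpq = 0.385438, Gamma_qqq = -0.040370; k1 = (0.125000, 0.500000, 0.077271, -0.036057)
  k2: at (p, q) = (0.509375, -0.962500), (dp/dtau, dq/dtau) = (0.130795, 0.497296); Gamma_ppp = 0.545225, Gamma_ppq = 0.040687, Gamma_pqq = -0.362977, Gamma_qpp = -0.128003, Gamma_qpq = 0.386345, Gamma_qqq = -0.040687; k2 = (0.130795, 0.497296, 0.075145, -0.038007)
  k3: at (p, q) = (0.509810, -0.962703), (dp/dtau, dq/dtau) = (0.130636, 0.497149); Gamma_ppp = 0.545234, Gamma_ppq = 0.040701, Gamma_pqq = -0.362959, Gamma_qpp = -0.127915, Gamma_qpq = 0.386386, Gamma_qqq = -0.040701; k3 = (0.130636, 0.497149, 0.075117, -0.037945)
  k4: at (p, q) = (0.519595, -0.925428), (dp/dtau, dq/dtau) = (0.136267, 0.494308); Gamma_ppp = 0.545406, Gamma_ppq = 0.041019, Gamma_pqq = -0.362554, Gamma_qpp = -0.125941, Gamma_qpq = 0.387289, Gamma_qqq = -0.041019; k4 = (0.136267, 0.494308, 0.072933, -0.039813)
  Y <- Y + (h/6)(k1 + 2k2 + 2k3 + k4): p = 0.5196, q = -0.9254, dp/dtau = 0.1363, dq/dtau = 0.4943
step 2:
  k1: at (p, q) = (0.519603, -0.925420), (dp/dtau, dq/dtau) = (0.136268, 0.494306); Gamma_ppp = 0.545406, Gamma_ppq = 0.041019, Gamma_pqq = -0.362553, Gamma_qpp = -0.125940, Gamma_qpq = 0.387290, Gamma_qqq = -0.041019; k1 = (0.136268, 0.494306, 0.072932, -0.039813)
  k2: at (p, q) = (0.529823, -0.888347), (dp/dtau, dq/dtau) = (0.141738, 0.491320); Gamma_ppp = 0.545516, Gamma_ppq = 0.041336, Gamma_pqq = -0.362093, Gamma_qpp = -0.123907, Gamma_qpq = 0.388189, Gamma_qqq = -0.041336; k2 = (0.141738, 0.491320, 0.070691, -0.041598)
  k3: at (p, q) = (0.530234, -0.888571), (dp/dtau, dq/dtau) = (0.141570, 0.491186); Gamma_ppp = 0.545519, Gamma_ppq = 0.041349, Gamma_pqq = -0.362073, Gamma_qpp = -0.123826, Gamma_qpq = 0.388224, Gamma_qqq = -0.041349; k3 = (0.141570, 0.491186, 0.070671, -0.041534)
  k4: at (p, q) = (0.540839, -0.851742), (dp/dtau, dq/dtau) = (0.146869, 0.488075); Gamma_ppp = 0.545558, Gamma_ppq = 0.041663, Gamma_pqq = -0.361556, Gamma_qpp = -0.121749, Gamma_qpq = 0.389109, Gamma_qqq = -0.041663; k4 = (0.146869, 0.488075, 0.068388, -0.043234)
  Y <- Y + (h/6)(k1 + 2k2 + 2k3 + k4): p = 0.5408, q = -0.8517, dp/dtau = 0.1469, dq/dtau = 0.4881


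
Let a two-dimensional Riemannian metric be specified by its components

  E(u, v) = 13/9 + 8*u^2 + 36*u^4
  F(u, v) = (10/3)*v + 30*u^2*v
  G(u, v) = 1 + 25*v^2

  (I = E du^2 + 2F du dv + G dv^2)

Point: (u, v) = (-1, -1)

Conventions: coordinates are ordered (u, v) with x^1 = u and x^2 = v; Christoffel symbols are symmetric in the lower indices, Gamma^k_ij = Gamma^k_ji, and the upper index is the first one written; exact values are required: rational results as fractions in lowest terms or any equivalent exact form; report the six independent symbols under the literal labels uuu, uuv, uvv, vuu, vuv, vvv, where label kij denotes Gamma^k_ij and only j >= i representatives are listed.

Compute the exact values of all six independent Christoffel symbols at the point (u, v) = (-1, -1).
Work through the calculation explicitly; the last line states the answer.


E = 409/9, F = -100/3, G = 26 at the point
E_u = -160, E_v = 0, F_u = 60, F_v = 100/3, G_u = 0, G_v = -50
EG - F^2 = 634/9;  g^inv = (9/634) * [[26, 100/3], [100/3, 409/9]]
first-kind symbols [ij,l] = (1/2)(d_i g_jl + d_j g_il - d_l g_ij): [uu,u] = E_u/2 = -80, [uu,v] = F_u - E_v/2 = 60, [uv,u] = E_v/2 = 0, [uv,v] = G_u/2 = 0, [vv,u] = F_v - G_u/2 = 100/3, [vv,v] = G_v/2 = -25
Gamma^u_ij = (G*[ij,u] - F*[ij,v])/(EG - F^2), Gamma^v_ij = (E*[ij,v] - F*[ij,u])/(EG - F^2)

Answer: Gamma_uuu = -360/317, Gamma_uuv = 0, Gamma_uvv = 150/317, Gamma_vuu = 270/317, Gamma_vuv = 0, Gamma_vvv = -225/634


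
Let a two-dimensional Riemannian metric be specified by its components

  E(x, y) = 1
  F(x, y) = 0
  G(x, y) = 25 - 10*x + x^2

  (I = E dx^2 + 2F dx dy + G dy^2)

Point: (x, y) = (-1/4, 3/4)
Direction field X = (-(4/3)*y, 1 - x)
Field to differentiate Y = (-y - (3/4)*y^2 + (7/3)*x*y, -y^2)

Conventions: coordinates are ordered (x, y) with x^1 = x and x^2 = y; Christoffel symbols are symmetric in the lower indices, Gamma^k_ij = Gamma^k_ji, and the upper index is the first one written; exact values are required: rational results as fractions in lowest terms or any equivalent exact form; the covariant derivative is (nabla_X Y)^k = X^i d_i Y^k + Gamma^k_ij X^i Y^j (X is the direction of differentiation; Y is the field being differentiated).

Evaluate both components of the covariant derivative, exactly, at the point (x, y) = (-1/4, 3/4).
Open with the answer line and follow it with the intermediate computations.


Answer: (nabla_X Y)^x = -6779/768, (nabla_X Y)^y = -307/192

E = 1, F = 0, G = 441/16 at the point
E_x = 0, E_y = 0, F_x = 0, F_y = 0, G_x = -21/2, G_y = 0
EG - F^2 = 441/16;  g^inv = (16/441) * [[441/16, 0], [0, 1]]
first-kind symbols [ij,l] = (1/2)(d_i g_jl + d_j g_il - d_l g_ij): [xx,x] = E_x/2 = 0, [xx,y] = F_x - E_y/2 = 0, [xy,x] = E_y/2 = 0, [xy,y] = G_x/2 = -21/4, [yy,x] = F_y - G_x/2 = 21/4, [yy,y] = G_y/2 = 0
Gamma^x_ij = (G*[ij,x] - F*[ij,y])/(EG - F^2), Gamma^y_ij = (E*[ij,y] - F*[ij,x])/(EG - F^2)
Gamma_xxx = 0, Gamma_xxy = 0, Gamma_xyy = 21/4, Gamma_yxx = 0, Gamma_yxy = -4/21, Gamma_yyy = 0
X = (-1, 5/4), Y = (-103/64, -9/16) at the point


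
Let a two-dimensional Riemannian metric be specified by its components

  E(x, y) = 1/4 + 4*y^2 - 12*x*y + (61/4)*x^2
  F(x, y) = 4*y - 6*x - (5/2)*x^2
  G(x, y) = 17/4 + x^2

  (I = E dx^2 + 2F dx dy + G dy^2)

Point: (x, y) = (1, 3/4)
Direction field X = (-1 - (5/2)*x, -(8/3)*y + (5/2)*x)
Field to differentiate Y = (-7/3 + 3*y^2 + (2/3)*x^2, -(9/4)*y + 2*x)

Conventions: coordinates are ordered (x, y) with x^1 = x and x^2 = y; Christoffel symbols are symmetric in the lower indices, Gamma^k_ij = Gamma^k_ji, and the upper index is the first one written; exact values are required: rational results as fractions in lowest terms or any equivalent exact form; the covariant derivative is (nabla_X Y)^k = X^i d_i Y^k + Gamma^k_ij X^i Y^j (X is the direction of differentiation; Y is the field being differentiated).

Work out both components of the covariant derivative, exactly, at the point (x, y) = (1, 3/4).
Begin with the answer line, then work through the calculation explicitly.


Answer: (nabla_X Y)^x = -38789/24096, (nabla_X Y)^y = -88853/12048

E = 35/4, F = -11/2, G = 21/4 at the point
E_x = 43/2, E_y = -6, F_x = -11, F_y = 4, G_x = 2, G_y = 0
EG - F^2 = 251/16;  g^inv = (16/251) * [[21/4, 11/2], [11/2, 35/4]]
first-kind symbols [ij,l] = (1/2)(d_i g_jl + d_j g_il - d_l g_ij): [xx,x] = E_x/2 = 43/4, [xx,y] = F_x - E_y/2 = -8, [xy,x] = E_y/2 = -3, [xy,y] = G_x/2 = 1, [yy,x] = F_y - G_x/2 = 3, [yy,y] = G_y/2 = 0
Gamma^x_ij = (G*[ij,x] - F*[ij,y])/(EG - F^2), Gamma^y_ij = (E*[ij,y] - F*[ij,x])/(EG - F^2)
Gamma_xxx = 199/251, Gamma_xxy = -164/251, Gamma_xyy = 252/251, Gamma_yxx = -174/251, Gamma_yxy = -124/251, Gamma_yyy = 264/251
X = (-7/2, 1/2), Y = (1/48, 5/16) at the point


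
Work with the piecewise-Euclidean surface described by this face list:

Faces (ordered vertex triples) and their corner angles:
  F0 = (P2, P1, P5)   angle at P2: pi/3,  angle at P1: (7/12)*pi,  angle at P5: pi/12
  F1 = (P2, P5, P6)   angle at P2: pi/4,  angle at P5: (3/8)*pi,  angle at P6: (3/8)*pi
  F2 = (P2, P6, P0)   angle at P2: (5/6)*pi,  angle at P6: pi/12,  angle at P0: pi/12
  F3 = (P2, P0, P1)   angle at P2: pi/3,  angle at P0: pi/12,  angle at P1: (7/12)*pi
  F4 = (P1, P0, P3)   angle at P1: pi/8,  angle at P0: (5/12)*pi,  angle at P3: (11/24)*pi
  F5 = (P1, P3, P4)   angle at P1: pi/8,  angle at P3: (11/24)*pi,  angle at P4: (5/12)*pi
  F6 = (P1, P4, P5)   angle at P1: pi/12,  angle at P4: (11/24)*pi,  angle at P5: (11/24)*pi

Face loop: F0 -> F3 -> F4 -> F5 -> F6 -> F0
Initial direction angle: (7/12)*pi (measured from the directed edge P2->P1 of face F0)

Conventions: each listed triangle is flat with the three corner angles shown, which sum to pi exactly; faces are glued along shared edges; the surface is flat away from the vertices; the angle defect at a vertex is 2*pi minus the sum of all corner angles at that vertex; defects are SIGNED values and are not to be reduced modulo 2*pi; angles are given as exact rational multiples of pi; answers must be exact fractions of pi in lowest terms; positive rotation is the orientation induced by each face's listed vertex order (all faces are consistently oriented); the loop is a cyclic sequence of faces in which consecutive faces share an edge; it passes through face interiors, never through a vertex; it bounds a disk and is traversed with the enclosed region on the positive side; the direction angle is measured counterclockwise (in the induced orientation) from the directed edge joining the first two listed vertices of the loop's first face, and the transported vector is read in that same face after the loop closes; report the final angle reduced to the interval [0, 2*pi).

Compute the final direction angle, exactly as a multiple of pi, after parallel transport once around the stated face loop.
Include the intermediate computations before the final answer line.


enclosed vertex P1: corner angles sum to (3/2)*pi, defect = 2*pi - (3/2)*pi = pi/2
transport around the loop rotates by the sum of enclosed defects; add to the initial angle mod 2*pi
final angle = (7/12)*pi + pi/2 = (13/12)*pi (mod 2*pi)

Answer: final direction angle = (13/12)*pi


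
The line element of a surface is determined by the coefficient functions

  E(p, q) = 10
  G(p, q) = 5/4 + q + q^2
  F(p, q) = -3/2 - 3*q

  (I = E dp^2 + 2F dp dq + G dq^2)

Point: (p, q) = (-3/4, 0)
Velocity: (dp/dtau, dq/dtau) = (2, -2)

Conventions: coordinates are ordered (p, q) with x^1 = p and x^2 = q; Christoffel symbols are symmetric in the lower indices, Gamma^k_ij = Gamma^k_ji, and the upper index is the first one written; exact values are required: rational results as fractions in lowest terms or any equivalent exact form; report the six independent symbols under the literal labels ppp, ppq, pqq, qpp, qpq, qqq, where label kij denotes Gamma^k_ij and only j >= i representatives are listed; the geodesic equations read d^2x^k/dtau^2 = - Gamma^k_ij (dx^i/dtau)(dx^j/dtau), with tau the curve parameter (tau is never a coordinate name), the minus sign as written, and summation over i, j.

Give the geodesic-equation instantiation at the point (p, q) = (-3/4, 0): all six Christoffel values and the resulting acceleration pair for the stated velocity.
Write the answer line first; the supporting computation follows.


Answer: Gamma_ppp = 0, Gamma_ppq = 0, Gamma_pqq = -12/41, Gamma_qpp = 0, Gamma_qpq = 0, Gamma_qqq = 2/41; accelerations (d^2p/dtau^2, d^2q/dtau^2) = (48/41, -8/41)

E = 10, F = -3/2, G = 5/4 at the point
E_p = 0, E_q = 0, F_p = 0, F_q = -3, G_p = 0, G_q = 1
EG - F^2 = 41/4;  g^inv = (4/41) * [[5/4, 3/2], [3/2, 10]]
first-kind symbols [ij,l] = (1/2)(d_i g_jl + d_j g_il - d_l g_ij): [pp,p] = E_p/2 = 0, [pp,q] = F_p - E_q/2 = 0, [pq,p] = E_q/2 = 0, [pq,q] = G_p/2 = 0, [qq,p] = F_q - G_p/2 = -3, [qq,q] = G_q/2 = 1/2
Gamma^p_ij = (G*[ij,p] - F*[ij,q])/(EG - F^2), Gamma^q_ij = (E*[ij,q] - F*[ij,p])/(EG - F^2)
Gamma_ppp = 0, Gamma_ppq = 0, Gamma_pqq = -12/41, Gamma_qpp = 0, Gamma_qpq = 0, Gamma_qqq = 2/41
d^2p/dtau^2 = -(Gamma_ppp*(2)^2 + 2*Gamma_ppq*(2)*(-2) + Gamma_pqq*(-2)^2) = 48/41
d^2q/dtau^2 = -(Gamma_qpp*(2)^2 + 2*Gamma_qpq*(2)*(-2) + Gamma_qqq*(-2)^2) = -8/41


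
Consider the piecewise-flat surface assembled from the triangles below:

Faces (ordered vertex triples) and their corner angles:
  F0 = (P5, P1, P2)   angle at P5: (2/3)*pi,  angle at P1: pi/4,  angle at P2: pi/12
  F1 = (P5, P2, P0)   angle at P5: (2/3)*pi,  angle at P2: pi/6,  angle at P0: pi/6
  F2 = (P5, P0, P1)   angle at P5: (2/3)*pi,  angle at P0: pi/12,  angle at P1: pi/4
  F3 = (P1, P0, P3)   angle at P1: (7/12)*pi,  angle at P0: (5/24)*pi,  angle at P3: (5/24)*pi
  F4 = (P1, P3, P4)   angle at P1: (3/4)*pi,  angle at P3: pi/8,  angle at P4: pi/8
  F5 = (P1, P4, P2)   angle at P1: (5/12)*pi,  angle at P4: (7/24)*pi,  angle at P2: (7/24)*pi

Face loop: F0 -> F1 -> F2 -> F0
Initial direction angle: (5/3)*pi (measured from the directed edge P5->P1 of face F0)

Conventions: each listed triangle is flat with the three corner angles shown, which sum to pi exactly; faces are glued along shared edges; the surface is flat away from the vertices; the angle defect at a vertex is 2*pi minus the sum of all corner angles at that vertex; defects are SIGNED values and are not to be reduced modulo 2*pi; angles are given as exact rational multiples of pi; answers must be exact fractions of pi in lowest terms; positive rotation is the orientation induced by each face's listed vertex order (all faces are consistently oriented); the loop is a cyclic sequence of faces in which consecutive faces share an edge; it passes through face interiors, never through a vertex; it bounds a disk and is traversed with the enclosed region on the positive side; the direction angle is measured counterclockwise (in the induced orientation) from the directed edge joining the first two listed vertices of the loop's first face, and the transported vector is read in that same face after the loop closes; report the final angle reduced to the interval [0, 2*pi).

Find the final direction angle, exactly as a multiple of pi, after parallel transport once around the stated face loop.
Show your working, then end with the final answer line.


enclosed vertex P5: corner angles sum to 2*pi, defect = 2*pi - 2*pi = 0
holonomy = initial angle + sum of enclosed defects (mod 2*pi), positive in the induced orientation
final angle = (5/3)*pi + 0 = (5/3)*pi (mod 2*pi)

Answer: final direction angle = (5/3)*pi


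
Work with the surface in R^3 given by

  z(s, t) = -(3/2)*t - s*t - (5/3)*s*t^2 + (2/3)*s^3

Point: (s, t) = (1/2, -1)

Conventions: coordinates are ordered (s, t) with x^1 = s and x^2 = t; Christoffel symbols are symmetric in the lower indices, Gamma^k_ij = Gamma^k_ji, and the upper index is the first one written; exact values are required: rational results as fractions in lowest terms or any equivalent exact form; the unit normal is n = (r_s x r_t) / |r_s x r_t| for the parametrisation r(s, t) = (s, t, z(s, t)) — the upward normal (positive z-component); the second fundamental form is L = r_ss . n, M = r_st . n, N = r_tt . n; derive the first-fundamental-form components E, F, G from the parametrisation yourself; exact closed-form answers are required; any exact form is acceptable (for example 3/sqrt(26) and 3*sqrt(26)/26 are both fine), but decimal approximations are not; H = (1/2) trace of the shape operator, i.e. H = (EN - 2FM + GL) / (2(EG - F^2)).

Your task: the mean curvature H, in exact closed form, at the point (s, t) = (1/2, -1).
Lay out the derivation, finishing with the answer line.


z_s = -1/6, z_t = -1/3, z_ss = 2, z_st = 7/3, z_tt = -5/3
E = 37/36, F = 1/18, G = 10/9; answer radicand W^2 = 41/36
unnormalised second-form numerators: l = 2, m = 7/3, n = -5/3; L = l/sqrt(41/36), and similarly M = m/sqrt(W^2), N = n/sqrt(W^2)
H = (E*n - 2*F*m + G*l) / (2*(EG - F^2)*sqrt(W^2)); E*n - 2*F*m + G*l = 1/4, EG - F^2 = 41/36, so H = (9/82)/sqrt(41/36)

Answer: H = 27*sqrt(41)/1681


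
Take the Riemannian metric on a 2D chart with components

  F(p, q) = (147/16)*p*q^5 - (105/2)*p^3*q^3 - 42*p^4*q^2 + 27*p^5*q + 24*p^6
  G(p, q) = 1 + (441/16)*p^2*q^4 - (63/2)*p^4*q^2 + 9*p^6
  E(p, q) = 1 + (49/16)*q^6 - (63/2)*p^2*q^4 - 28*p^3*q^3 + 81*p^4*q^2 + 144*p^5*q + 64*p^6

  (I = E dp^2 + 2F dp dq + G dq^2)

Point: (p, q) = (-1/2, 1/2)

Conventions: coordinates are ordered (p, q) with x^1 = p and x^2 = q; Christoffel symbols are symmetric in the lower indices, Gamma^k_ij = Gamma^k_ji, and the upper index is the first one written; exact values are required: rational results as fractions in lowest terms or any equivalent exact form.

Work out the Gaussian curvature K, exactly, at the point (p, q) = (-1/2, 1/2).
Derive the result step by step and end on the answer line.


E = 1033/1024, F = -27/1024, G = 1105/1024, EG - F^2 = 557/512 at the point
E_p = -9/32, E_q = -45/256, F_p = 171/512, F_q = 9/512, G_p = 135/256, G_q = 189/128
E_qq = 351/128, F_pq = 711/256, G_pp = -423/128
Using the Brioschi determinant formula for K from the metric derivatives:
M1 = [[-E_qq/2 + F_pq - G_pp/2, E_p/2, F_p - E_q/2], [F_q - G_p/2, E, F], [G_q/2, F, G]] = [[783/256, -9/64, 27/64], [-63/256, 1033/1024, -27/1024], [189/256, -27/1024, 1105/1024]]; det M1 = 390771/131072
M2 = [[0, E_q/2, G_p/2], [E_q/2, E, F], [G_p/2, F, G]] = [[0, -45/512, 135/512], [-45/512, 1033/1024, -27/1024], [135/512, -27/1024, 1105/1024]]; det M2 = -10125/131072
det M1 - det M2 = 783/256; K = 783/256 / (557/512)^2 = 801792/310249

Answer: K = 801792/310249


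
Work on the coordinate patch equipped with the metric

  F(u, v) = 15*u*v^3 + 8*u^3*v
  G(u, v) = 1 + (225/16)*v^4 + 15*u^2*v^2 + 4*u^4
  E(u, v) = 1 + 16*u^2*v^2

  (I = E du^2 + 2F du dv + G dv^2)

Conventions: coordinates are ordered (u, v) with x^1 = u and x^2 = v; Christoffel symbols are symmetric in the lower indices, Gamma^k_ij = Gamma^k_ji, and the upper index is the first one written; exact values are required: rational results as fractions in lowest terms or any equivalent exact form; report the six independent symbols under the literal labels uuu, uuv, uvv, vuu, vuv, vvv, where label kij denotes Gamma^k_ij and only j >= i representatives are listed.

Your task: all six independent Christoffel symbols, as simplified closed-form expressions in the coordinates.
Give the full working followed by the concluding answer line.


E = 1 + 16*u^2*v^2; F = 15*u*v^3 + 8*u^3*v; G = 1 + (225/16)*v^4 + 15*u^2*v^2 + 4*u^4
Gamma^k_ij = (1/2) g^{kl} (d_i g_jl + d_j g_il - d_l g_ij), with g^inv = (1/(EG-F^2)) [[G, -F], [-F, E]]
first partials: E_u = 32*u*v^2, E_v = 32*u^2*v, F_u = 15*v^3 + 24*u^2*v, F_v = 45*u*v^2 + 8*u^3, G_u = 30*u*v^2 + 16*u^3, G_v = (225/4)*v^3 + 30*u^2*v
D = EG - F^2 = 1 + (225/16)*v^4 + 31*u^2*v^2 + 4*u^4
expanded: Gamma^u_uu = (G E_u - 2F F_u + F E_v)/(2D), Gamma^u_uv = (G E_v - F G_u)/(2D), Gamma^u_vv = (2G F_v - G G_u - F G_v)/(2D), Gamma^v_uu = (2E F_u - E E_v - F E_u)/(2D), Gamma^v_uv = (E G_u - F E_v)/(2D), Gamma^v_vv = (E G_v - 2F F_v + F G_u)/(2D); substitute and cancel common factors

Answer: Gamma_uuu = 256*u*v^2/(64*u^4 + 496*u^2*v^2 + 225*v^4 + 16), Gamma_uuv = 256*u^2*v/(64*u^4 + 496*u^2*v^2 + 225*v^4 + 16), Gamma_uvv = 480*u*v^2/(64*u^4 + 496*u^2*v^2 + 225*v^4 + 16), Gamma_vuu = (128*u^2*v + 240*v^3)/(64*u^4 + 496*u^2*v^2 + 225*v^4 + 16), Gamma_vuv = (128*u^3 + 240*u*v^2)/(64*u^4 + 496*u^2*v^2 + 225*v^4 + 16), Gamma_vvv = (240*u^2*v + 450*v^3)/(64*u^4 + 496*u^2*v^2 + 225*v^4 + 16)


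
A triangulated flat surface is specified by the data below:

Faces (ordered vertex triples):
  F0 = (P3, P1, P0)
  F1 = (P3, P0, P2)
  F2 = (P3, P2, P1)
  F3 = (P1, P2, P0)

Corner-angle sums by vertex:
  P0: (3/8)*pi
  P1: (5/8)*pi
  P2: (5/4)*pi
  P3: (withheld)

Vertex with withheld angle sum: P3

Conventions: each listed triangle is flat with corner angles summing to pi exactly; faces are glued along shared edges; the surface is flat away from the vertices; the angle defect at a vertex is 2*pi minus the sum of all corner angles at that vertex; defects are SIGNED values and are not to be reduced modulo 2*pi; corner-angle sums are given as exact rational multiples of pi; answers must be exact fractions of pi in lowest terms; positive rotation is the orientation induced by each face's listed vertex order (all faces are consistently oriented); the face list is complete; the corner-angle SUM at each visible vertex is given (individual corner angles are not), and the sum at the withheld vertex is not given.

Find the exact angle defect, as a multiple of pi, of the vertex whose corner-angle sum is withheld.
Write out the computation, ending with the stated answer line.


V = 4, E = 6, F = 4; chi = V - E + F = 2
Gauss-Bonnet: total defect = 2*pi*chi = 4*pi; visible defects sum to (15/4)*pi

Answer: defect(P3) = pi/4


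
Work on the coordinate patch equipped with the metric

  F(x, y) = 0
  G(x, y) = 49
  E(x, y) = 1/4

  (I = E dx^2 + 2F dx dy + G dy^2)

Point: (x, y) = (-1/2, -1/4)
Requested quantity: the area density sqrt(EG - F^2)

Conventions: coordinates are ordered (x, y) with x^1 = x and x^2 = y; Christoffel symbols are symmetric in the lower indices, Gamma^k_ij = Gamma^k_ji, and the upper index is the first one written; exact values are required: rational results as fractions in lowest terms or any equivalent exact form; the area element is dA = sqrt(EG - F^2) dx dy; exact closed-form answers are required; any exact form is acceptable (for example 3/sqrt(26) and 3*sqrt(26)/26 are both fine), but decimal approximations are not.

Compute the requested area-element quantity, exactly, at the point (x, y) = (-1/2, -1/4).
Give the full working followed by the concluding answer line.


E = 1/4, F = 0, G = 49; EG - F^2 = 49/4

Answer: sqrt(EG - F^2) = 7/2


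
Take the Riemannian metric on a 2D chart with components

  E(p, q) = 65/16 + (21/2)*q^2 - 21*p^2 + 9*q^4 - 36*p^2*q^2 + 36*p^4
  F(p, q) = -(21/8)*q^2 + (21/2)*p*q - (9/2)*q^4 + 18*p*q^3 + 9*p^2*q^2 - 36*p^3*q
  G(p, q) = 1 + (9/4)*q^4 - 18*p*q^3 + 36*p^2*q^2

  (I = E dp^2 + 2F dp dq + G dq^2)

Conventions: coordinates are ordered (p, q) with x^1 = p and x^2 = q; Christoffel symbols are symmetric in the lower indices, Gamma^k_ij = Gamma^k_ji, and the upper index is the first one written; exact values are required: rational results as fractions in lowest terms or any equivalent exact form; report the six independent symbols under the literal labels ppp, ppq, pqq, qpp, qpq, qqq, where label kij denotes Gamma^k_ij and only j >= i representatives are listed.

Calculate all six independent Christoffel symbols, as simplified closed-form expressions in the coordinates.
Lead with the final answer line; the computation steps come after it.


Answer: Gamma_ppp = (1152*p^3 - 576*p*q^2 - 336*p)/(576*p^4 - 336*p^2 - 288*p*q^3 + 180*q^4 + 168*q^2 + 65), Gamma_ppq = (-576*p^2*q + 288*q^3 + 168*q)/(576*p^4 - 336*p^2 - 288*p*q^3 + 180*q^4 + 168*q^2 + 65), Gamma_pqq = (-576*p^3 + 288*p^2*q + 288*p*q^2 + 168*p - 144*q^3 - 84*q)/(576*p^4 - 336*p^2 - 288*p*q^3 + 180*q^4 + 168*q^2 + 65), Gamma_qpp = (-1152*p^2*q + 288*p*q^2)/(576*p^4 - 336*p^2 - 288*p*q^3 + 180*q^4 + 168*q^2 + 65), Gamma_qpq = (576*p*q^2 - 144*q^3)/(576*p^4 - 336*p^2 - 288*p*q^3 + 180*q^4 + 168*q^2 + 65), Gamma_qqq = (576*p^2*q - 432*p*q^2 + 72*q^3)/(576*p^4 - 336*p^2 - 288*p*q^3 + 180*q^4 + 168*q^2 + 65)

E = 65/16 + (21/2)*q^2 - 21*p^2 + 9*q^4 - 36*p^2*q^2 + 36*p^4; F = -(21/8)*q^2 + (21/2)*p*q - (9/2)*q^4 + 18*p*q^3 + 9*p^2*q^2 - 36*p^3*q; G = 1 + (9/4)*q^4 - 18*p*q^3 + 36*p^2*q^2
Gamma^k_ij = (1/2) g^{kl} (d_i g_jl + d_j g_il - d_l g_ij), with g^inv = (1/(EG-F^2)) [[G, -F], [-F, E]]
first partials: E_p = -42*p - 72*p*q^2 + 144*p^3, E_q = 21*q + 36*q^3 - 72*p^2*q, F_p = (21/2)*q + 18*q^3 + 18*p*q^2 - 108*p^2*q, F_q = -(21/4)*q + (21/2)*p - 18*q^3 + 54*p*q^2 + 18*p^2*q - 36*p^3, G_p = -18*q^3 + 72*p*q^2, G_q = 9*q^3 - 54*p*q^2 + 72*p^2*q
D = EG - F^2 = 65/16 + (21/2)*q^2 - 21*p^2 + (45/4)*q^4 - 18*p*q^3 + 36*p^4
expanded: Gamma^p_pp = (G E_p - 2F F_p + F E_q)/(2D), Gamma^p_pq = (G E_q - F G_p)/(2D), Gamma^p_qq = (2G F_q - G G_p - F G_q)/(2D), Gamma^q_pp = (2E F_p - E E_q - F E_p)/(2D), Gamma^q_pq = (E G_p - F E_q)/(2D), Gamma^q_qq = (E G_q - 2F F_q + F G_p)/(2D); substitute and cancel common factors


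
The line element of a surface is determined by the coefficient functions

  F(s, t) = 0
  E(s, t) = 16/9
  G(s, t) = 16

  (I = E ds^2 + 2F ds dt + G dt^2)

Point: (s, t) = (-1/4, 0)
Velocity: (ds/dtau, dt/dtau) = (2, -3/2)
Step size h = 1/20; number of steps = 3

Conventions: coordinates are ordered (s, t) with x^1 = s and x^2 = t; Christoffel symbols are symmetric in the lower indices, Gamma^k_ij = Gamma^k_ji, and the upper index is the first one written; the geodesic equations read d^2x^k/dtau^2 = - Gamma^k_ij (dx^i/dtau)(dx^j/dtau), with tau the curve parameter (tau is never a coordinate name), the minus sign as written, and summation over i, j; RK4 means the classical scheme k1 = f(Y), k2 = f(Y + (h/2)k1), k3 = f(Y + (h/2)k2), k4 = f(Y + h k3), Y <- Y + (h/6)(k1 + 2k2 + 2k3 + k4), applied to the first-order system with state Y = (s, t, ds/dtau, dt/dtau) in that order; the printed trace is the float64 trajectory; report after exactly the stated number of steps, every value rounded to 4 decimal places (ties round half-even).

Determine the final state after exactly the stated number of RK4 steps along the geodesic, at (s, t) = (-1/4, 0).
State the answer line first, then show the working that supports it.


Answer: s = 0.0500, t = -0.2250, ds/dtau = 2.0000, dt/dtau = -1.5000

f(Y) = (ds/dtau, dt/dtau, -Gamma^s_ij Y'^i Y'^j, -Gamma^t_ij Y'^i Y'^j) with the Gammas evaluated at the stage position; h = 0.050000; intermediate values shown to 6 dp
step 0: s = -0.2500, t = 0.0000, ds/dtau = 2.0000, dt/dtau = -1.5000
step 1:
  k1: at (s, t) = (-0.250000, 0.000000), (ds/dtau, dt/dtau) = (2.000000, -1.500000); Gamma_sss = 0.000000, Gamma_sst = 0.000000, Gamma_stt = 0.000000, Gamma_tss = 0.000000, Gamma_tst = 0.000000, Gamma_ttt = 0.000000; k1 = (2.000000, -1.500000, 0.000000, 0.000000)
  k2: at (s, t) = (-0.200000, -0.037500), (ds/dtau, dt/dtau) = (2.000000, -1.500000); Gamma_sss = 0.000000, Gamma_sst = 0.000000, Gamma_stt = 0.000000, Gamma_tss = 0.000000, Gamma_tst = 0.000000, Gamma_ttt = 0.000000; k2 = (2.000000, -1.500000, 0.000000, 0.000000)
  k3: at (s, t) = (-0.200000, -0.037500), (ds/dtau, dt/dtau) = (2.000000, -1.500000); Gamma_sss = 0.000000, Gamma_sst = 0.000000, Gamma_stt = 0.000000, Gamma_tss = 0.000000, Gamma_tst = 0.000000, Gamma_ttt = 0.000000; k3 = (2.000000, -1.500000, 0.000000, 0.000000)
  k4: at (s, t) = (-0.150000, -0.075000), (ds/dtau, dt/dtau) = (2.000000, -1.500000); Gamma_sss = 0.000000, Gamma_sst = 0.000000, Gamma_stt = 0.000000, Gamma_tss = 0.000000, Gamma_tst = 0.000000, Gamma_ttt = 0.000000; k4 = (2.000000, -1.500000, 0.000000, 0.000000)
  Y <- Y + (h/6)(k1 + 2k2 + 2k3 + k4): s = -0.1500, t = -0.0750, ds/dtau = 2.0000, dt/dtau = -1.5000
step 2:
  k1: at (s, t) = (-0.150000, -0.075000), (ds/dtau, dt/dtau) = (2.000000, -1.500000); Gamma_sss = 0.000000, Gamma_sst = 0.000000, Gamma_stt = 0.000000, Gamma_tss = 0.000000, Gamma_tst = 0.000000, Gamma_ttt = 0.000000; k1 = (2.000000, -1.500000, 0.000000, 0.000000)
  k2: at (s, t) = (-0.100000, -0.112500), (ds/dtau, dt/dtau) = (2.000000, -1.500000); Gamma_sss = 0.000000, Gamma_sst = 0.000000, Gamma_stt = 0.000000, Gamma_tss = 0.000000, Gamma_tst = 0.000000, Gamma_ttt = 0.000000; k2 = (2.000000, -1.500000, 0.000000, 0.000000)
  k3: at (s, t) = (-0.100000, -0.112500), (ds/dtau, dt/dtau) = (2.000000, -1.500000); Gamma_sss = 0.000000, Gamma_sst = 0.000000, Gamma_stt = 0.000000, Gamma_tss = 0.000000, Gamma_tst = 0.000000, Gamma_ttt = 0.000000; k3 = (2.000000, -1.500000, 0.000000, 0.000000)
  k4: at (s, t) = (-0.050000, -0.150000), (ds/dtau, dt/dtau) = (2.000000, -1.500000); Gamma_sss = 0.000000, Gamma_sst = 0.000000, Gamma_stt = 0.000000, Gamma_tss = 0.000000, Gamma_tst = 0.000000, Gamma_ttt = 0.000000; k4 = (2.000000, -1.500000, 0.000000, 0.000000)
  Y <- Y + (h/6)(k1 + 2k2 + 2k3 + k4): s = -0.0500, t = -0.1500, ds/dtau = 2.0000, dt/dtau = -1.5000
step 3:
  k1: at (s, t) = (-0.050000, -0.150000), (ds/dtau, dt/dtau) = (2.000000, -1.500000); Gamma_sss = 0.000000, Gamma_sst = 0.000000, Gamma_stt = 0.000000, Gamma_tss = 0.000000, Gamma_tst = 0.000000, Gamma_ttt = 0.000000; k1 = (2.000000, -1.500000, 0.000000, 0.000000)
  k2: at (s, t) = (0.000000, -0.187500), (ds/dtau, dt/dtau) = (2.000000, -1.500000); Gamma_sss = 0.000000, Gamma_sst = 0.000000, Gamma_stt = 0.000000, Gamma_tss = 0.000000, Gamma_tst = 0.000000, Gamma_ttt = 0.000000; k2 = (2.000000, -1.500000, 0.000000, 0.000000)
  k3: at (s, t) = (0.000000, -0.187500), (ds/dtau, dt/dtau) = (2.000000, -1.500000); Gamma_sss = 0.000000, Gamma_sst = 0.000000, Gamma_stt = 0.000000, Gamma_tss = 0.000000, Gamma_tst = 0.000000, Gamma_ttt = 0.000000; k3 = (2.000000, -1.500000, 0.000000, 0.000000)
  k4: at (s, t) = (0.050000, -0.225000), (ds/dtau, dt/dtau) = (2.000000, -1.500000); Gamma_sss = 0.000000, Gamma_sst = 0.000000, Gamma_stt = 0.000000, Gamma_tss = 0.000000, Gamma_tst = 0.000000, Gamma_ttt = 0.000000; k4 = (2.000000, -1.500000, 0.000000, 0.000000)
  Y <- Y + (h/6)(k1 + 2k2 + 2k3 + k4): s = 0.0500, t = -0.2250, ds/dtau = 2.0000, dt/dtau = -1.5000
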